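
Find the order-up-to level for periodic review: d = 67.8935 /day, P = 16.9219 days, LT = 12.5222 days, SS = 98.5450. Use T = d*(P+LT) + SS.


P + LT = 29.4441
d*(P+LT) = 67.8935 * 29.4441 = 1999.0630
T = 1999.0630 + 98.5450 = 2097.6080

2097.6080 units


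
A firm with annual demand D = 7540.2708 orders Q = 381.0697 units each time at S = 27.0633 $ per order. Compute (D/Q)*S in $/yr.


Number of orders = D/Q = 19.7871
Cost = 19.7871 * 27.0633 = 535.5047

535.5047 $/yr


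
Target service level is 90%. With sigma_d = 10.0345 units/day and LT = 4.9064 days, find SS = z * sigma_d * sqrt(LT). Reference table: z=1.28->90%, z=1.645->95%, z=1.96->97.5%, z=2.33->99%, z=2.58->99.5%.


From the table, SL = 90% corresponds to z = 1.28
sqrt(LT) = sqrt(4.9064) = 2.2150
SS = 1.28 * 10.0345 * 2.2150 = 28.4503

28.4503 units


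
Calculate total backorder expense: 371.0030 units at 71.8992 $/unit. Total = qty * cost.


Total = 371.0030 * 71.8992 = 26674.8189

26674.8189 $


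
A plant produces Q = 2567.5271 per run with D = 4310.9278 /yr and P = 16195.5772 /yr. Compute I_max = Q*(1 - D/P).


D/P = 0.2662
1 - D/P = 0.7338
I_max = 2567.5271 * 0.7338 = 1884.1045

1884.1045 units


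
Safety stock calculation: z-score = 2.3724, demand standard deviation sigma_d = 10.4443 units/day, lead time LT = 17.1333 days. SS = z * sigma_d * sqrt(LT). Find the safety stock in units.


sqrt(LT) = sqrt(17.1333) = 4.1392
SS = 2.3724 * 10.4443 * 4.1392 = 102.5623

102.5623 units


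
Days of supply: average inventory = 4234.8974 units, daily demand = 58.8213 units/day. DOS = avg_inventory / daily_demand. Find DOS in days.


DOS = 4234.8974 / 58.8213 = 71.9960

71.9960 days


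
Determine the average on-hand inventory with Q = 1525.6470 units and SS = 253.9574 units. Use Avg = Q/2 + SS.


Q/2 = 762.8235
Avg = 762.8235 + 253.9574 = 1016.7809

1016.7809 units


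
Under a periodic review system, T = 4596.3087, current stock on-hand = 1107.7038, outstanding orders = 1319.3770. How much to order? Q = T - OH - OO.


Inventory position = OH + OO = 1107.7038 + 1319.3770 = 2427.0808
Q = 4596.3087 - 2427.0808 = 2169.2279

2169.2279 units


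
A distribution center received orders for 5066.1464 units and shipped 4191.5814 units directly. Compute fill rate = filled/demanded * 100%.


FR = 4191.5814 / 5066.1464 * 100 = 82.7371

82.7371%


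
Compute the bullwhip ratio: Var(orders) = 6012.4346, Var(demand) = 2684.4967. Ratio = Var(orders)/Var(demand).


BW = 6012.4346 / 2684.4967 = 2.2397

2.2397


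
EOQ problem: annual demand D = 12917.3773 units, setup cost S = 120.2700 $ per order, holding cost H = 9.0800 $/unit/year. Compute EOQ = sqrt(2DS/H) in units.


2*D*S = 2 * 12917.3773 * 120.2700 = 3107145.9357
2*D*S/H = 342196.6890
EOQ = sqrt(342196.6890) = 584.9758

584.9758 units


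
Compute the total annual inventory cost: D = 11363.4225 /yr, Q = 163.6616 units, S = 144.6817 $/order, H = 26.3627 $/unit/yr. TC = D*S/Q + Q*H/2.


Ordering cost = D*S/Q = 10045.6019
Holding cost = Q*H/2 = 2157.2808
TC = 10045.6019 + 2157.2808 = 12202.8828

12202.8828 $/yr


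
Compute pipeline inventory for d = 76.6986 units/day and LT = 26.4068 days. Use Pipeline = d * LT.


Pipeline = 76.6986 * 26.4068 = 2025.3646

2025.3646 units


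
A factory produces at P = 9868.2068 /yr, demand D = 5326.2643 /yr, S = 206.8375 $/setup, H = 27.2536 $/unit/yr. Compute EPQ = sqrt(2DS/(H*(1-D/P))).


1 - D/P = 1 - 0.5397 = 0.4603
H*(1-D/P) = 12.5437
2DS = 2203342.3843
EPQ = sqrt(175652.6562) = 419.1094

419.1094 units


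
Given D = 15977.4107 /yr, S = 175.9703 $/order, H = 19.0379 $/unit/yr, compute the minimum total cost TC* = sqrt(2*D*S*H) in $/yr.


2*D*S*H = 107052006.1272
TC* = sqrt(107052006.1272) = 10346.5939

10346.5939 $/yr


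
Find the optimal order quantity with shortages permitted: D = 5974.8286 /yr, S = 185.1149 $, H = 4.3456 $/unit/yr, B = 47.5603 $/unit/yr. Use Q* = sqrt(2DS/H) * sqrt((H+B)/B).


sqrt(2DS/H) = 713.4664
sqrt((H+B)/B) = 1.0447
Q* = 713.4664 * 1.0447 = 745.3489

745.3489 units


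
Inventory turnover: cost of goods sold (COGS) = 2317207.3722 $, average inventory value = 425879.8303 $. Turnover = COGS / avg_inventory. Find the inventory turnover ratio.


Turnover = 2317207.3722 / 425879.8303 = 5.4410

5.4410


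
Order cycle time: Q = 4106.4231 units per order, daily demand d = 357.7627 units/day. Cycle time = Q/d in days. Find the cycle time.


Cycle = 4106.4231 / 357.7627 = 11.4781

11.4781 days


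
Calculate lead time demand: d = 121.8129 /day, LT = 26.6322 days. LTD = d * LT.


LTD = 121.8129 * 26.6322 = 3244.1455

3244.1455 units


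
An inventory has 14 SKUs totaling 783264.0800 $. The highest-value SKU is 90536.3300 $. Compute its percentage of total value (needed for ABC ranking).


Top item = 90536.3300
Total = 783264.0800
Percentage = 90536.3300 / 783264.0800 * 100 = 11.5589

11.5589%


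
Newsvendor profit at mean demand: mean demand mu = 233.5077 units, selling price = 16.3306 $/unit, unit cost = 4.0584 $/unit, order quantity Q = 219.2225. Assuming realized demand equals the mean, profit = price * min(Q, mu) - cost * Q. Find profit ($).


Sales at mu = min(219.2225, 233.5077) = 219.2225
Revenue = 16.3306 * 219.2225 = 3580.0350
Total cost = 4.0584 * 219.2225 = 889.6926
Profit = 3580.0350 - 889.6926 = 2690.3424

2690.3424 $


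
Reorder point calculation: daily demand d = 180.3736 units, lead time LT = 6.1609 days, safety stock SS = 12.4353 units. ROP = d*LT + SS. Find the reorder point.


d*LT = 180.3736 * 6.1609 = 1111.2637
ROP = 1111.2637 + 12.4353 = 1123.6990

1123.6990 units


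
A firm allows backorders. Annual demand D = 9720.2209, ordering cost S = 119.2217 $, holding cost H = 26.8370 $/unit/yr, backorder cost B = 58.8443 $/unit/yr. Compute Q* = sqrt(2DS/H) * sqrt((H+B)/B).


sqrt(2DS/H) = 293.8757
sqrt((H+B)/B) = 1.2067
Q* = 293.8757 * 1.2067 = 354.6129

354.6129 units


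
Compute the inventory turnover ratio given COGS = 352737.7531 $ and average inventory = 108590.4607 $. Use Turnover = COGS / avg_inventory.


Turnover = 352737.7531 / 108590.4607 = 3.2483

3.2483


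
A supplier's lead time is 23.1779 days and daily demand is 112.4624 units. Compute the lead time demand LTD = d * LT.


LTD = 112.4624 * 23.1779 = 2606.6423

2606.6423 units


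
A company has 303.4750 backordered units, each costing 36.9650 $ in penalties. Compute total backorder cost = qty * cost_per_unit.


Total = 303.4750 * 36.9650 = 11217.9534

11217.9534 $


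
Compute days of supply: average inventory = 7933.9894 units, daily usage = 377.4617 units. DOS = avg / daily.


DOS = 7933.9894 / 377.4617 = 21.0193

21.0193 days


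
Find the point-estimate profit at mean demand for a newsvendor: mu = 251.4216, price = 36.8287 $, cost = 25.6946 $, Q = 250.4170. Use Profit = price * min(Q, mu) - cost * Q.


Sales at mu = min(250.4170, 251.4216) = 250.4170
Revenue = 36.8287 * 250.4170 = 9222.5326
Total cost = 25.6946 * 250.4170 = 6434.3646
Profit = 9222.5326 - 6434.3646 = 2788.1679

2788.1679 $


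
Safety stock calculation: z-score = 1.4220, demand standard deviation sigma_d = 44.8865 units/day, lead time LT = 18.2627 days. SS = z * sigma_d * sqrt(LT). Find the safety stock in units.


sqrt(LT) = sqrt(18.2627) = 4.2735
SS = 1.4220 * 44.8865 * 4.2735 = 272.7708

272.7708 units


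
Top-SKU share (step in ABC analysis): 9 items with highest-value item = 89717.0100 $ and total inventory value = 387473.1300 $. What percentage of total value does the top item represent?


Top item = 89717.0100
Total = 387473.1300
Percentage = 89717.0100 / 387473.1300 * 100 = 23.1544

23.1544%


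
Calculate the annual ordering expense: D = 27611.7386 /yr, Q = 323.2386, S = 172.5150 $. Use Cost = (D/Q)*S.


Number of orders = D/Q = 85.4222
Cost = 85.4222 * 172.5150 = 14736.6035

14736.6035 $/yr


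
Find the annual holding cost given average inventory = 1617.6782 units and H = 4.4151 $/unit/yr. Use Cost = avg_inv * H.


Cost = 1617.6782 * 4.4151 = 7142.2110

7142.2110 $/yr


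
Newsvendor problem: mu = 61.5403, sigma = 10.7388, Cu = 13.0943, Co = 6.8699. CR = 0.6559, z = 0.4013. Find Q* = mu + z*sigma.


CR = Cu/(Cu+Co) = 13.0943/(13.0943+6.8699) = 0.6559
z = 0.4013
Q* = 61.5403 + 0.4013 * 10.7388 = 65.8498

65.8498 units


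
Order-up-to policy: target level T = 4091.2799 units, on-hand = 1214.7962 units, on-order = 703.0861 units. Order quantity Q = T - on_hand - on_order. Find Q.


Inventory position = OH + OO = 1214.7962 + 703.0861 = 1917.8823
Q = 4091.2799 - 1917.8823 = 2173.3976

2173.3976 units


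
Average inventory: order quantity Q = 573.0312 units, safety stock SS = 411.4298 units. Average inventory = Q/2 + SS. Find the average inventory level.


Q/2 = 286.5156
Avg = 286.5156 + 411.4298 = 697.9454

697.9454 units


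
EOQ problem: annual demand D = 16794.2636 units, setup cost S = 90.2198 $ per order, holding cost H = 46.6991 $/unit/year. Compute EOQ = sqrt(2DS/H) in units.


2*D*S = 2 * 16794.2636 * 90.2198 = 3030350.2063
2*D*S/H = 64890.9766
EOQ = sqrt(64890.9766) = 254.7371

254.7371 units


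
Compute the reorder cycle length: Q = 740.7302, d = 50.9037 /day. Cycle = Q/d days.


Cycle = 740.7302 / 50.9037 = 14.5516

14.5516 days


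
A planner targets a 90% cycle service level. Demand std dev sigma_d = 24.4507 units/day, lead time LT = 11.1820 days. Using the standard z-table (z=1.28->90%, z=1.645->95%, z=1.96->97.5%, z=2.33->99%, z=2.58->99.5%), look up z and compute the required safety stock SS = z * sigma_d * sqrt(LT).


From the table, SL = 90% corresponds to z = 1.28
sqrt(LT) = sqrt(11.1820) = 3.3439
SS = 1.28 * 24.4507 * 3.3439 = 104.6552

104.6552 units


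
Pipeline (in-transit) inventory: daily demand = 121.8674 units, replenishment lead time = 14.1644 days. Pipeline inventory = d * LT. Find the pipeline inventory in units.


Pipeline = 121.8674 * 14.1644 = 1726.1786

1726.1786 units


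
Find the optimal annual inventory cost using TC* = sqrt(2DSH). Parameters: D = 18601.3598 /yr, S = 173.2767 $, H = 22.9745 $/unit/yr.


2*D*S*H = 148102000.8219
TC* = sqrt(148102000.8219) = 12169.7165

12169.7165 $/yr


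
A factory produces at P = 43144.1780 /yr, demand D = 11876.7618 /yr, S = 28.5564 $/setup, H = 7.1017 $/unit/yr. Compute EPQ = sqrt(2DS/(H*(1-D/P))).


1 - D/P = 1 - 0.2753 = 0.7247
H*(1-D/P) = 5.1467
2DS = 678315.1213
EPQ = sqrt(131795.1355) = 363.0360

363.0360 units


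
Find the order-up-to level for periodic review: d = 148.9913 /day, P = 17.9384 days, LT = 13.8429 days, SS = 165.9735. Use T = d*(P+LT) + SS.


P + LT = 31.7813
d*(P+LT) = 148.9913 * 31.7813 = 4735.1372
T = 4735.1372 + 165.9735 = 4901.1107

4901.1107 units


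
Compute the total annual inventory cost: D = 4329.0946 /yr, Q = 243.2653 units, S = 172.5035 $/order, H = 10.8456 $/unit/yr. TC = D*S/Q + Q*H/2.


Ordering cost = D*S/Q = 3069.8335
Holding cost = Q*H/2 = 1319.1791
TC = 3069.8335 + 1319.1791 = 4389.0126

4389.0126 $/yr


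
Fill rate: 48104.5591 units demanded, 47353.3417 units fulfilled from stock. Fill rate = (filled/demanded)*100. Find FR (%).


FR = 47353.3417 / 48104.5591 * 100 = 98.4384

98.4384%


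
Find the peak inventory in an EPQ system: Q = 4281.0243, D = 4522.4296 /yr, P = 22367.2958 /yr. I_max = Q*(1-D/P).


D/P = 0.2022
1 - D/P = 0.7978
I_max = 4281.0243 * 0.7978 = 3415.4467

3415.4467 units


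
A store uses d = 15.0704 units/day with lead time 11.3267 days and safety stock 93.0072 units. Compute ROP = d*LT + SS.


d*LT = 15.0704 * 11.3267 = 170.6979
ROP = 170.6979 + 93.0072 = 263.7051

263.7051 units


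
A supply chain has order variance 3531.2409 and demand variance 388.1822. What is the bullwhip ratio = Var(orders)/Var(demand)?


BW = 3531.2409 / 388.1822 = 9.0969

9.0969


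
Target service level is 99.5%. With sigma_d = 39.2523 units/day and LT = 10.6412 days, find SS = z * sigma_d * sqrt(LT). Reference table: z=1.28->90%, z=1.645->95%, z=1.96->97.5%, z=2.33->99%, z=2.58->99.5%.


From the table, SL = 99.5% corresponds to z = 2.58
sqrt(LT) = sqrt(10.6412) = 3.2621
SS = 2.58 * 39.2523 * 3.2621 = 330.3544

330.3544 units


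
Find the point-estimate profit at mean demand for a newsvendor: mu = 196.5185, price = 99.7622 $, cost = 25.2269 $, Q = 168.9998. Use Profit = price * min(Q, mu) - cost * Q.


Sales at mu = min(168.9998, 196.5185) = 168.9998
Revenue = 99.7622 * 168.9998 = 16859.7918
Total cost = 25.2269 * 168.9998 = 4263.3411
Profit = 16859.7918 - 4263.3411 = 12596.4508

12596.4508 $


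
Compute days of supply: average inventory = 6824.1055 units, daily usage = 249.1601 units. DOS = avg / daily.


DOS = 6824.1055 / 249.1601 = 27.3884

27.3884 days


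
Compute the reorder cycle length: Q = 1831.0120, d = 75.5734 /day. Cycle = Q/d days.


Cycle = 1831.0120 / 75.5734 = 24.2283

24.2283 days


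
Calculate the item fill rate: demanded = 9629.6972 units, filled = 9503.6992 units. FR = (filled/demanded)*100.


FR = 9503.6992 / 9629.6972 * 100 = 98.6916

98.6916%


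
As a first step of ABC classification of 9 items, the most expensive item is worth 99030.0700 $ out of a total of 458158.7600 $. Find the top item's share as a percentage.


Top item = 99030.0700
Total = 458158.7600
Percentage = 99030.0700 / 458158.7600 * 100 = 21.6148

21.6148%


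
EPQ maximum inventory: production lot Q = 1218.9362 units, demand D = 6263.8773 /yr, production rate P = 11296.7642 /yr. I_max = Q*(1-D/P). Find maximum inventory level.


D/P = 0.5545
1 - D/P = 0.4455
I_max = 1218.9362 * 0.4455 = 543.0553

543.0553 units


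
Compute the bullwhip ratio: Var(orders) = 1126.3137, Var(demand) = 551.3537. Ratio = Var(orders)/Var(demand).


BW = 1126.3137 / 551.3537 = 2.0428

2.0428


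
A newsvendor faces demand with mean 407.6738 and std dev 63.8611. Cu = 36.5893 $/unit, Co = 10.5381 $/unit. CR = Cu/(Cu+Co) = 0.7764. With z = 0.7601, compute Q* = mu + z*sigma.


CR = Cu/(Cu+Co) = 36.5893/(36.5893+10.5381) = 0.7764
z = 0.7601
Q* = 407.6738 + 0.7601 * 63.8611 = 456.2146

456.2146 units


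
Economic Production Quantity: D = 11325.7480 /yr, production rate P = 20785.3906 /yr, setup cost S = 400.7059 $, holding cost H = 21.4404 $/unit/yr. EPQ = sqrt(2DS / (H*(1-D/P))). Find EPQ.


1 - D/P = 1 - 0.5449 = 0.4551
H*(1-D/P) = 9.7577
2DS = 9076588.0910
EPQ = sqrt(930193.2963) = 964.4653

964.4653 units


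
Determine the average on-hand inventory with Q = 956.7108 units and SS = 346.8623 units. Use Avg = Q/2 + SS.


Q/2 = 478.3554
Avg = 478.3554 + 346.8623 = 825.2177

825.2177 units


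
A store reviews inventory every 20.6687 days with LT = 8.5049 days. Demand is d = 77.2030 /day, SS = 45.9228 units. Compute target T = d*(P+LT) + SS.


P + LT = 29.1736
d*(P+LT) = 77.2030 * 29.1736 = 2252.2894
T = 2252.2894 + 45.9228 = 2298.2122

2298.2122 units


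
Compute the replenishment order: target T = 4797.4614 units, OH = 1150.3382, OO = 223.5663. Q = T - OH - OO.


Inventory position = OH + OO = 1150.3382 + 223.5663 = 1373.9045
Q = 4797.4614 - 1373.9045 = 3423.5569

3423.5569 units


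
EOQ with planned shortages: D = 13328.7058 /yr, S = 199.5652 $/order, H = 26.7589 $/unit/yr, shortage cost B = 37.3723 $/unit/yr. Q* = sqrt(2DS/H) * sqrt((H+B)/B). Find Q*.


sqrt(2DS/H) = 445.8793
sqrt((H+B)/B) = 1.3100
Q* = 445.8793 * 1.3100 = 584.0863

584.0863 units


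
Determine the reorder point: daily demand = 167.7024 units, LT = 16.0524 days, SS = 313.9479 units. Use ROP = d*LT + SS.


d*LT = 167.7024 * 16.0524 = 2692.0260
ROP = 2692.0260 + 313.9479 = 3005.9739

3005.9739 units


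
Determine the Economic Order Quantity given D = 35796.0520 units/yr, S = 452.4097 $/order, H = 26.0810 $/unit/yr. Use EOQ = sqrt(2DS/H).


2*D*S = 2 * 35796.0520 * 452.4097 = 32388962.2930
2*D*S/H = 1241860.4460
EOQ = sqrt(1241860.4460) = 1114.3879

1114.3879 units


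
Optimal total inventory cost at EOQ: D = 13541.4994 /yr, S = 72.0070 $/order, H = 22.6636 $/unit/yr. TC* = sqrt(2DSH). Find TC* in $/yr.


2*D*S*H = 44197770.7032
TC* = sqrt(44197770.7032) = 6648.1404

6648.1404 $/yr


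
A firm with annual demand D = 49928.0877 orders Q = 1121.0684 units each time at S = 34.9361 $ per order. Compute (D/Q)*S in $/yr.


Number of orders = D/Q = 44.5362
Cost = 44.5362 * 34.9361 = 1555.9199

1555.9199 $/yr


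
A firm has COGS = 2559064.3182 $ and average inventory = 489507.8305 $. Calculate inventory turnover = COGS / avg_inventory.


Turnover = 2559064.3182 / 489507.8305 = 5.2278

5.2278


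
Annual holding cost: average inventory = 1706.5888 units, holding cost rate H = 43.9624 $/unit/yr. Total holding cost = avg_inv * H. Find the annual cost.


Cost = 1706.5888 * 43.9624 = 75025.7395

75025.7395 $/yr


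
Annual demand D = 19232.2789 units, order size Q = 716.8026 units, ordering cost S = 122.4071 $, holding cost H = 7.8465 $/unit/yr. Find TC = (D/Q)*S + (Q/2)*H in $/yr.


Ordering cost = D*S/Q = 3284.2619
Holding cost = Q*H/2 = 2812.1958
TC = 3284.2619 + 2812.1958 = 6096.4577

6096.4577 $/yr


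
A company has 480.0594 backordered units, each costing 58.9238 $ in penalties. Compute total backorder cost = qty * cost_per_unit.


Total = 480.0594 * 58.9238 = 28286.9241

28286.9241 $


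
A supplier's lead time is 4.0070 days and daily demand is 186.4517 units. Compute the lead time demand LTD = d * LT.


LTD = 186.4517 * 4.0070 = 747.1120

747.1120 units


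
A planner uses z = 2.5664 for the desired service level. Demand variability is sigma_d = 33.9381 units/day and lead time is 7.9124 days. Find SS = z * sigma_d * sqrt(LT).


sqrt(LT) = sqrt(7.9124) = 2.8129
SS = 2.5664 * 33.9381 * 2.8129 = 244.9999

244.9999 units


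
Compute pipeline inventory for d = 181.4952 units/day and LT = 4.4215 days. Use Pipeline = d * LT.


Pipeline = 181.4952 * 4.4215 = 802.4810

802.4810 units


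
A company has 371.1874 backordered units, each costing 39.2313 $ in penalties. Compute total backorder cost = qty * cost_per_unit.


Total = 371.1874 * 39.2313 = 14562.1642

14562.1642 $


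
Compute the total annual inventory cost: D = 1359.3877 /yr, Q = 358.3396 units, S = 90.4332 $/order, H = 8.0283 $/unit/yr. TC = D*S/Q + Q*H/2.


Ordering cost = D*S/Q = 343.0650
Holding cost = Q*H/2 = 1438.4289
TC = 343.0650 + 1438.4289 = 1781.4939

1781.4939 $/yr


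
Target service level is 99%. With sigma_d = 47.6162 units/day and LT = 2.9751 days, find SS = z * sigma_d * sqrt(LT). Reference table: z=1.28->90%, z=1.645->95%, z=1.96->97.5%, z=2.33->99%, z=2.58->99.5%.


From the table, SL = 99% corresponds to z = 2.33
sqrt(LT) = sqrt(2.9751) = 1.7248
SS = 2.33 * 47.6162 * 1.7248 = 191.3645

191.3645 units


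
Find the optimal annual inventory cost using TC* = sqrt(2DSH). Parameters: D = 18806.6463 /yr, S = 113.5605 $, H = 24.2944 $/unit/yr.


2*D*S*H = 103770719.0854
TC* = sqrt(103770719.0854) = 10186.7914

10186.7914 $/yr


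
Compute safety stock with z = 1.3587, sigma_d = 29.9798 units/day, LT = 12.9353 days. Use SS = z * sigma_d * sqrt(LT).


sqrt(LT) = sqrt(12.9353) = 3.5966
SS = 1.3587 * 29.9798 * 3.5966 = 146.5010

146.5010 units


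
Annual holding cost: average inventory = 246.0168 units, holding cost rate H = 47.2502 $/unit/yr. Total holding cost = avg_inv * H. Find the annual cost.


Cost = 246.0168 * 47.2502 = 11624.3430

11624.3430 $/yr


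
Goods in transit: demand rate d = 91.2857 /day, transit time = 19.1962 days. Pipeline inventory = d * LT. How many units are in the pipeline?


Pipeline = 91.2857 * 19.1962 = 1752.3386

1752.3386 units


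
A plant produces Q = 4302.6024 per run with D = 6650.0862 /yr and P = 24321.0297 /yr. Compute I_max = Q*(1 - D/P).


D/P = 0.2734
1 - D/P = 0.7266
I_max = 4302.6024 * 0.7266 = 3126.1441

3126.1441 units


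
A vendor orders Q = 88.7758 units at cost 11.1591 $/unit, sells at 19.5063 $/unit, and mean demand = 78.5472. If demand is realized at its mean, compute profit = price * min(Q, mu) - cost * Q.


Sales at mu = min(88.7758, 78.5472) = 78.5472
Revenue = 19.5063 * 78.5472 = 1532.1652
Total cost = 11.1591 * 88.7758 = 990.6580
Profit = 1532.1652 - 990.6580 = 541.5072

541.5072 $


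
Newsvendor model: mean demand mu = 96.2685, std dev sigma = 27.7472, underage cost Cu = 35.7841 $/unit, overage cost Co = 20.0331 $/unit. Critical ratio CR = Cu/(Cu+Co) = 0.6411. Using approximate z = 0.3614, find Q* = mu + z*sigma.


CR = Cu/(Cu+Co) = 35.7841/(35.7841+20.0331) = 0.6411
z = 0.3614
Q* = 96.2685 + 0.3614 * 27.7472 = 106.2963

106.2963 units


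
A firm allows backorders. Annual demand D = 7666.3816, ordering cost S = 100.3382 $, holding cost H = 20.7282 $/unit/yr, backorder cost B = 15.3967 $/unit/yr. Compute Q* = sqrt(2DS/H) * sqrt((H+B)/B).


sqrt(2DS/H) = 272.4348
sqrt((H+B)/B) = 1.5318
Q* = 272.4348 * 1.5318 = 417.3035

417.3035 units


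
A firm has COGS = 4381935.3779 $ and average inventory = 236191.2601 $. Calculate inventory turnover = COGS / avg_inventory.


Turnover = 4381935.3779 / 236191.2601 = 18.5525

18.5525


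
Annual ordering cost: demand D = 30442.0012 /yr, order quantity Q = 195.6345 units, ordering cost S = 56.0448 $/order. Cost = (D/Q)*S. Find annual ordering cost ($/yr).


Number of orders = D/Q = 155.6065
Cost = 155.6065 * 56.0448 = 8720.9356

8720.9356 $/yr


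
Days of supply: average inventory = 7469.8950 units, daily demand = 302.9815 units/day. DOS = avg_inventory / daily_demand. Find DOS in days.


DOS = 7469.8950 / 302.9815 = 24.6546

24.6546 days


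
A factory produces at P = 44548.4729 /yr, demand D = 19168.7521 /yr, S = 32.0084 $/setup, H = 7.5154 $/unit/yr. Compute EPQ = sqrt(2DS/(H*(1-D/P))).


1 - D/P = 1 - 0.4303 = 0.5697
H*(1-D/P) = 4.2816
2DS = 1227122.1694
EPQ = sqrt(286603.6275) = 535.3537

535.3537 units


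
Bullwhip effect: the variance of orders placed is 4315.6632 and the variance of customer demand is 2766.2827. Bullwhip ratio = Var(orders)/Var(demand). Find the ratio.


BW = 4315.6632 / 2766.2827 = 1.5601

1.5601


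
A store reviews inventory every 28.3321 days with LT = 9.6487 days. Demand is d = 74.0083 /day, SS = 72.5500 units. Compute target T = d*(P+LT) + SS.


P + LT = 37.9808
d*(P+LT) = 74.0083 * 37.9808 = 2810.8944
T = 2810.8944 + 72.5500 = 2883.4444

2883.4444 units


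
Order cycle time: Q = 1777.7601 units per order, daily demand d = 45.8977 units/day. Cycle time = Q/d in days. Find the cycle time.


Cycle = 1777.7601 / 45.8977 = 38.7331

38.7331 days


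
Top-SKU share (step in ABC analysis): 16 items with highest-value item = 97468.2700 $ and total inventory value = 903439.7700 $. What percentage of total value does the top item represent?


Top item = 97468.2700
Total = 903439.7700
Percentage = 97468.2700 / 903439.7700 * 100 = 10.7886

10.7886%


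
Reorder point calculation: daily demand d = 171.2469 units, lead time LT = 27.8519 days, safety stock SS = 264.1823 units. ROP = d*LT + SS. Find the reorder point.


d*LT = 171.2469 * 27.8519 = 4769.5515
ROP = 4769.5515 + 264.1823 = 5033.7338

5033.7338 units


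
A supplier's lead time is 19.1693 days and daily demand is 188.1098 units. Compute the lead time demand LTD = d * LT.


LTD = 188.1098 * 19.1693 = 3605.9332

3605.9332 units


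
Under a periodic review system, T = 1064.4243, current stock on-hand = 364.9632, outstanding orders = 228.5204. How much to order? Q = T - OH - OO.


Inventory position = OH + OO = 364.9632 + 228.5204 = 593.4836
Q = 1064.4243 - 593.4836 = 470.9407

470.9407 units


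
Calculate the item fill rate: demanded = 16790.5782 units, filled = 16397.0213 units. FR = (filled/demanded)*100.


FR = 16397.0213 / 16790.5782 * 100 = 97.6561

97.6561%


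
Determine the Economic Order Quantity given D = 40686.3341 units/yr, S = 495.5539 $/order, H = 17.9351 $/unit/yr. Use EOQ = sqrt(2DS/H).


2*D*S = 2 * 40686.3341 * 495.5539 = 40324543.0799
2*D*S/H = 2248358.9765
EOQ = sqrt(2248358.9765) = 1499.4529

1499.4529 units


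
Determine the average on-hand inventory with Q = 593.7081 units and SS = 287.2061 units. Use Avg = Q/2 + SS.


Q/2 = 296.8540
Avg = 296.8540 + 287.2061 = 584.0602

584.0602 units


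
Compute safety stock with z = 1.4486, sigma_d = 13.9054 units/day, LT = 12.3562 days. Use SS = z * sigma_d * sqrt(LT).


sqrt(LT) = sqrt(12.3562) = 3.5151
SS = 1.4486 * 13.9054 * 3.5151 = 70.8067

70.8067 units


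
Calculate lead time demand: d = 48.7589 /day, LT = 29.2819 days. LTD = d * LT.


LTD = 48.7589 * 29.2819 = 1427.7532

1427.7532 units


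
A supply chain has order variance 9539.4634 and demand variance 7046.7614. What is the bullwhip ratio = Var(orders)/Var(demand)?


BW = 9539.4634 / 7046.7614 = 1.3537

1.3537


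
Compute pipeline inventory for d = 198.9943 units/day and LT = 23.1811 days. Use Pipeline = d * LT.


Pipeline = 198.9943 * 23.1811 = 4612.9068

4612.9068 units


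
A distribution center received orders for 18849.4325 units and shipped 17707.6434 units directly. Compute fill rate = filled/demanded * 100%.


FR = 17707.6434 / 18849.4325 * 100 = 93.9426

93.9426%


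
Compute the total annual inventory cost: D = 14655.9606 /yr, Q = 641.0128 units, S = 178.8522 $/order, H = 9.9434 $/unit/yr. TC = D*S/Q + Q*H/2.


Ordering cost = D*S/Q = 4089.2332
Holding cost = Q*H/2 = 3186.9233
TC = 4089.2332 + 3186.9233 = 7276.1565

7276.1565 $/yr


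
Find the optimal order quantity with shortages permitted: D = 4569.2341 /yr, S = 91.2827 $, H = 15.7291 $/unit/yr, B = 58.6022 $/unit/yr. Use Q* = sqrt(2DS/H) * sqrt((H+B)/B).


sqrt(2DS/H) = 230.2921
sqrt((H+B)/B) = 1.1262
Q* = 230.2921 * 1.1262 = 259.3629

259.3629 units


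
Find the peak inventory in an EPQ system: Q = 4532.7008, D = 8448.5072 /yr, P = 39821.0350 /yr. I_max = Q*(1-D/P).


D/P = 0.2122
1 - D/P = 0.7878
I_max = 4532.7008 * 0.7878 = 3571.0343

3571.0343 units


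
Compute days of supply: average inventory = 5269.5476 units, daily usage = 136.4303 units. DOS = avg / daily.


DOS = 5269.5476 / 136.4303 = 38.6245

38.6245 days


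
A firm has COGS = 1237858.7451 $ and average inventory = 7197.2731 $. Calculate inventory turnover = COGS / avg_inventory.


Turnover = 1237858.7451 / 7197.2731 = 171.9900

171.9900


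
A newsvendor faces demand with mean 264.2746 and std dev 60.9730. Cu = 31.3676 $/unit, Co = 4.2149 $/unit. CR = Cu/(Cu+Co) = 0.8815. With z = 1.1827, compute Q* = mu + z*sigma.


CR = Cu/(Cu+Co) = 31.3676/(31.3676+4.2149) = 0.8815
z = 1.1827
Q* = 264.2746 + 1.1827 * 60.9730 = 336.3874

336.3874 units


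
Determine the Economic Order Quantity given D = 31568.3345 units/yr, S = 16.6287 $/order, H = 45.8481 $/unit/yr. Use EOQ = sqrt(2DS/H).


2*D*S = 2 * 31568.3345 * 16.6287 = 1049880.7278
2*D*S/H = 22899.1109
EOQ = sqrt(22899.1109) = 151.3245

151.3245 units


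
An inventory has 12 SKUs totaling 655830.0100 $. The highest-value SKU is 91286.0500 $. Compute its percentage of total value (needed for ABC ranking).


Top item = 91286.0500
Total = 655830.0100
Percentage = 91286.0500 / 655830.0100 * 100 = 13.9192

13.9192%


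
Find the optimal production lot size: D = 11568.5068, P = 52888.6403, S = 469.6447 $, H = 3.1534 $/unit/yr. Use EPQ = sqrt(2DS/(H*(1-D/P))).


1 - D/P = 1 - 0.2187 = 0.7813
H*(1-D/P) = 2.4636
2DS = 10866175.8111
EPQ = sqrt(4410606.8762) = 2100.1445

2100.1445 units


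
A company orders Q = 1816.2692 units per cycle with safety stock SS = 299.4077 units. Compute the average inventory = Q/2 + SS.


Q/2 = 908.1346
Avg = 908.1346 + 299.4077 = 1207.5423

1207.5423 units


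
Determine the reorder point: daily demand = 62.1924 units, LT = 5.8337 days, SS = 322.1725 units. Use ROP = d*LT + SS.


d*LT = 62.1924 * 5.8337 = 362.8118
ROP = 362.8118 + 322.1725 = 684.9843

684.9843 units


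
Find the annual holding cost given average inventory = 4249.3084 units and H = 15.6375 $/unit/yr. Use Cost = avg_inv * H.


Cost = 4249.3084 * 15.6375 = 66448.5601

66448.5601 $/yr


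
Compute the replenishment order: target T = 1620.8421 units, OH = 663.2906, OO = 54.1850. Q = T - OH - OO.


Inventory position = OH + OO = 663.2906 + 54.1850 = 717.4756
Q = 1620.8421 - 717.4756 = 903.3665

903.3665 units


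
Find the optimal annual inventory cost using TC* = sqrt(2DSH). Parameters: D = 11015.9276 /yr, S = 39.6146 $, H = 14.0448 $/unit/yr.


2*D*S*H = 12258064.5184
TC* = sqrt(12258064.5184) = 3501.1519

3501.1519 $/yr


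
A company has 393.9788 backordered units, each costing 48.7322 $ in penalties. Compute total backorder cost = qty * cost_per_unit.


Total = 393.9788 * 48.7322 = 19199.4537

19199.4537 $


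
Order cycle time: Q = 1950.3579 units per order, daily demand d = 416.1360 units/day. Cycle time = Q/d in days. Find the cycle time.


Cycle = 1950.3579 / 416.1360 = 4.6868

4.6868 days


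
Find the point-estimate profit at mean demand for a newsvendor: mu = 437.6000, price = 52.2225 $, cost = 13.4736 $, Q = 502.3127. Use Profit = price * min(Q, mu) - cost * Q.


Sales at mu = min(502.3127, 437.6000) = 437.6000
Revenue = 52.2225 * 437.6000 = 22852.5660
Total cost = 13.4736 * 502.3127 = 6767.9604
Profit = 22852.5660 - 6767.9604 = 16084.6056

16084.6056 $


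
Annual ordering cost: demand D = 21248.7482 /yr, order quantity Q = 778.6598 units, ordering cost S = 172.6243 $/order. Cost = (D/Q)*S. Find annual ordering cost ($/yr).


Number of orders = D/Q = 27.2889
Cost = 27.2889 * 172.6243 = 4710.7226

4710.7226 $/yr


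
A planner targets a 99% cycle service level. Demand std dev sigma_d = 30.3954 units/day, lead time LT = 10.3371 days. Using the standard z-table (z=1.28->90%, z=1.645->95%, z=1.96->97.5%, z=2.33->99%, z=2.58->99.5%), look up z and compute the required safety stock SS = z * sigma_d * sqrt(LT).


From the table, SL = 99% corresponds to z = 2.33
sqrt(LT) = sqrt(10.3371) = 3.2151
SS = 2.33 * 30.3954 * 3.2151 = 227.7001

227.7001 units


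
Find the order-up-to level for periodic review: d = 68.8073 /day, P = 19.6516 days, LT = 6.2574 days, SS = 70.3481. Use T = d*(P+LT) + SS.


P + LT = 25.9090
d*(P+LT) = 68.8073 * 25.9090 = 1782.7283
T = 1782.7283 + 70.3481 = 1853.0764

1853.0764 units


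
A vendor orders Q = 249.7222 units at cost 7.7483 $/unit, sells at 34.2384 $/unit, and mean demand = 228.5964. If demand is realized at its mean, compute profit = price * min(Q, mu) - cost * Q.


Sales at mu = min(249.7222, 228.5964) = 228.5964
Revenue = 34.2384 * 228.5964 = 7826.7750
Total cost = 7.7483 * 249.7222 = 1934.9225
Profit = 7826.7750 - 1934.9225 = 5891.8525

5891.8525 $


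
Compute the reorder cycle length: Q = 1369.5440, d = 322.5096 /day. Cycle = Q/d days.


Cycle = 1369.5440 / 322.5096 = 4.2465

4.2465 days


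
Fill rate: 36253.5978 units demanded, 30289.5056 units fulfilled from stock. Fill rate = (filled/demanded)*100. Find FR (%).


FR = 30289.5056 / 36253.5978 * 100 = 83.5490

83.5490%


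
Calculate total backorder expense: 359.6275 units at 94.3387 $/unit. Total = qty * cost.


Total = 359.6275 * 94.3387 = 33926.7908

33926.7908 $


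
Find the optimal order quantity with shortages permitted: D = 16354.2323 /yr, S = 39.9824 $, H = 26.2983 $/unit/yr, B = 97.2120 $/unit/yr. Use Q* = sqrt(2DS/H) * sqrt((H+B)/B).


sqrt(2DS/H) = 222.9978
sqrt((H+B)/B) = 1.1272
Q* = 222.9978 * 1.1272 = 251.3578

251.3578 units


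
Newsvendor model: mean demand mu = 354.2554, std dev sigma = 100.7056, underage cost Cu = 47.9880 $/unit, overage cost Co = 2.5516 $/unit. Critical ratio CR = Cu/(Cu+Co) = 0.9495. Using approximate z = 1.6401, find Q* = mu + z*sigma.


CR = Cu/(Cu+Co) = 47.9880/(47.9880+2.5516) = 0.9495
z = 1.6401
Q* = 354.2554 + 1.6401 * 100.7056 = 519.4227

519.4227 units


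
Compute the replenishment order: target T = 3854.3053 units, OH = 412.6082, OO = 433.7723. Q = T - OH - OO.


Inventory position = OH + OO = 412.6082 + 433.7723 = 846.3805
Q = 3854.3053 - 846.3805 = 3007.9248

3007.9248 units


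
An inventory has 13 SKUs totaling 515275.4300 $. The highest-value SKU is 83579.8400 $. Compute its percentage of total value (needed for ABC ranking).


Top item = 83579.8400
Total = 515275.4300
Percentage = 83579.8400 / 515275.4300 * 100 = 16.2204

16.2204%


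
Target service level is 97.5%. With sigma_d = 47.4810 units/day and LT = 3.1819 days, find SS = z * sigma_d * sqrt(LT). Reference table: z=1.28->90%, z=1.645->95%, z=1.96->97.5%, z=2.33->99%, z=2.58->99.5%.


From the table, SL = 97.5% corresponds to z = 1.96
sqrt(LT) = sqrt(3.1819) = 1.7838
SS = 1.96 * 47.4810 * 1.7838 = 166.0042

166.0042 units


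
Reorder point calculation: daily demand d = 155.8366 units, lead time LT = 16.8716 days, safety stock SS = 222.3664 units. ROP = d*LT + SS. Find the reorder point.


d*LT = 155.8366 * 16.8716 = 2629.2128
ROP = 2629.2128 + 222.3664 = 2851.5792

2851.5792 units


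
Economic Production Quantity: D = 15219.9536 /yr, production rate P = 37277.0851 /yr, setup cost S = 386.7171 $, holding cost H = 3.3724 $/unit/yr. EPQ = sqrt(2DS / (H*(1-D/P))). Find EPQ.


1 - D/P = 1 - 0.4083 = 0.5917
H*(1-D/P) = 1.9955
2DS = 11771632.6367
EPQ = sqrt(5899164.8499) = 2428.8196

2428.8196 units


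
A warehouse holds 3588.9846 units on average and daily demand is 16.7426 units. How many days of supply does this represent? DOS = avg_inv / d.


DOS = 3588.9846 / 16.7426 = 214.3624

214.3624 days


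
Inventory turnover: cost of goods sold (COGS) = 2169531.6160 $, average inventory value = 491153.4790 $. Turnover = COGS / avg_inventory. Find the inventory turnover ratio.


Turnover = 2169531.6160 / 491153.4790 = 4.4172

4.4172


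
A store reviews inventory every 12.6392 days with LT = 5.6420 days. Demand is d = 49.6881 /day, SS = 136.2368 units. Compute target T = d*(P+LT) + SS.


P + LT = 18.2812
d*(P+LT) = 49.6881 * 18.2812 = 908.3581
T = 908.3581 + 136.2368 = 1044.5949

1044.5949 units


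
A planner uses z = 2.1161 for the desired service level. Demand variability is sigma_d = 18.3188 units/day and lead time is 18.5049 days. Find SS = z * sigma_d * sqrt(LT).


sqrt(LT) = sqrt(18.5049) = 4.3017
SS = 2.1161 * 18.3188 * 4.3017 = 166.7541

166.7541 units


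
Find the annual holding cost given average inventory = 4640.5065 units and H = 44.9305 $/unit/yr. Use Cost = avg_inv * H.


Cost = 4640.5065 * 44.9305 = 208500.2773

208500.2773 $/yr


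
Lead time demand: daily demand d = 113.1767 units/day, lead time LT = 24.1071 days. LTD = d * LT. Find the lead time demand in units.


LTD = 113.1767 * 24.1071 = 2728.3620

2728.3620 units


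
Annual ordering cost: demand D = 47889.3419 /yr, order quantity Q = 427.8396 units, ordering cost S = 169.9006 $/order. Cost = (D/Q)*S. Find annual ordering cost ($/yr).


Number of orders = D/Q = 111.9329
Cost = 111.9329 * 169.9006 = 19017.4727

19017.4727 $/yr


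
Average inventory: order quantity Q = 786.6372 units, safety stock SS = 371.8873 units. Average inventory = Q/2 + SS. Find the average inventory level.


Q/2 = 393.3186
Avg = 393.3186 + 371.8873 = 765.2059

765.2059 units


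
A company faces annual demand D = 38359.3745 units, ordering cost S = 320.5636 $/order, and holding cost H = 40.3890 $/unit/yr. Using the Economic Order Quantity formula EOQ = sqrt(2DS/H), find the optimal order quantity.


2*D*S = 2 * 38359.3745 * 320.5636 = 24593238.3669
2*D*S/H = 608909.3161
EOQ = sqrt(608909.3161) = 780.3264

780.3264 units


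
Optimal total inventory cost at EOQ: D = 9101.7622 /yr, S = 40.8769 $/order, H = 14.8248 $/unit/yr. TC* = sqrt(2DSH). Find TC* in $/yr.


2*D*S*H = 11031187.7393
TC* = sqrt(11031187.7393) = 3321.3232

3321.3232 $/yr


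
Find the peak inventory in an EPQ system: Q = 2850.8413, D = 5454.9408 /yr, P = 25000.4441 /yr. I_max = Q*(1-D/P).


D/P = 0.2182
1 - D/P = 0.7818
I_max = 2850.8413 * 0.7818 = 2228.8055

2228.8055 units


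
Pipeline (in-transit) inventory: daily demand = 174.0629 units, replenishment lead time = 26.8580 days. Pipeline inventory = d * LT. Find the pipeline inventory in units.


Pipeline = 174.0629 * 26.8580 = 4674.9814

4674.9814 units


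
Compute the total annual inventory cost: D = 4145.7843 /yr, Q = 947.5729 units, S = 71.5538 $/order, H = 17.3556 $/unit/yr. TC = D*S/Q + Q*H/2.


Ordering cost = D*S/Q = 313.0594
Holding cost = Q*H/2 = 8222.8481
TC = 313.0594 + 8222.8481 = 8535.9075

8535.9075 $/yr


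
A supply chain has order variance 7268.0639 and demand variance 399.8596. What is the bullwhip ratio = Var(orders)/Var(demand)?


BW = 7268.0639 / 399.8596 = 18.1765

18.1765


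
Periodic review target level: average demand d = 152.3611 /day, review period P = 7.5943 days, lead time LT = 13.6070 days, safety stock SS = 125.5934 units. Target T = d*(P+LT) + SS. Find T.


P + LT = 21.2013
d*(P+LT) = 152.3611 * 21.2013 = 3230.2534
T = 3230.2534 + 125.5934 = 3355.8468

3355.8468 units


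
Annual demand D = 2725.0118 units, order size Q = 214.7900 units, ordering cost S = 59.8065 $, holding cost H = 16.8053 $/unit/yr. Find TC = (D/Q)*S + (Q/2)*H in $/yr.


Ordering cost = D*S/Q = 758.7570
Holding cost = Q*H/2 = 1804.8052
TC = 758.7570 + 1804.8052 = 2563.5622

2563.5622 $/yr


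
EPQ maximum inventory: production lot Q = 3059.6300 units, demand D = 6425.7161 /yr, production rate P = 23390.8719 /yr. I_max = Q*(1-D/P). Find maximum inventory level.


D/P = 0.2747
1 - D/P = 0.7253
I_max = 3059.6300 * 0.7253 = 2219.1178

2219.1178 units


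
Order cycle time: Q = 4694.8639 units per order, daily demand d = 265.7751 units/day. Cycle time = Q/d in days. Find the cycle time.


Cycle = 4694.8639 / 265.7751 = 17.6648

17.6648 days


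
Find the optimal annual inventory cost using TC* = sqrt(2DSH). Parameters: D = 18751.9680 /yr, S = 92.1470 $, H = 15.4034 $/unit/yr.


2*D*S*H = 53232227.9108
TC* = sqrt(53232227.9108) = 7296.0419

7296.0419 $/yr


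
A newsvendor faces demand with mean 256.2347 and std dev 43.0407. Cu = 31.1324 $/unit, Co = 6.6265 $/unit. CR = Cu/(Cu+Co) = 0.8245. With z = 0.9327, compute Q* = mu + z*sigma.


CR = Cu/(Cu+Co) = 31.1324/(31.1324+6.6265) = 0.8245
z = 0.9327
Q* = 256.2347 + 0.9327 * 43.0407 = 296.3788

296.3788 units


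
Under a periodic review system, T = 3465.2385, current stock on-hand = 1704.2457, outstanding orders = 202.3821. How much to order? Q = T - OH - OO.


Inventory position = OH + OO = 1704.2457 + 202.3821 = 1906.6278
Q = 3465.2385 - 1906.6278 = 1558.6107

1558.6107 units


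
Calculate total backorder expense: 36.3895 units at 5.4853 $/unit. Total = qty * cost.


Total = 36.3895 * 5.4853 = 199.6073

199.6073 $


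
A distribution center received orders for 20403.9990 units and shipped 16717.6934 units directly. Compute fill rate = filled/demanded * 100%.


FR = 16717.6934 / 20403.9990 * 100 = 81.9334

81.9334%


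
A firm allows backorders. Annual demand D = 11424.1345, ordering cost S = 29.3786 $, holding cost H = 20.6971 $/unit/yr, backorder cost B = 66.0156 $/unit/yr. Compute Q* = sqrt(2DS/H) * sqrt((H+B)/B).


sqrt(2DS/H) = 180.0891
sqrt((H+B)/B) = 1.1461
Q* = 180.0891 * 1.1461 = 206.3980

206.3980 units


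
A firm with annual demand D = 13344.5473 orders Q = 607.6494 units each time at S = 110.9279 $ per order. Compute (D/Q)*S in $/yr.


Number of orders = D/Q = 21.9609
Cost = 21.9609 * 110.9279 = 2436.0801

2436.0801 $/yr


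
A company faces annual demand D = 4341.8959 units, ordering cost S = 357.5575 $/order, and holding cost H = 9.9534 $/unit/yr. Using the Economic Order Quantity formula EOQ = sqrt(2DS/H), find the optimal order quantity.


2*D*S = 2 * 4341.8959 * 357.5575 = 3104954.8865
2*D*S/H = 311949.1718
EOQ = sqrt(311949.1718) = 558.5241

558.5241 units
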